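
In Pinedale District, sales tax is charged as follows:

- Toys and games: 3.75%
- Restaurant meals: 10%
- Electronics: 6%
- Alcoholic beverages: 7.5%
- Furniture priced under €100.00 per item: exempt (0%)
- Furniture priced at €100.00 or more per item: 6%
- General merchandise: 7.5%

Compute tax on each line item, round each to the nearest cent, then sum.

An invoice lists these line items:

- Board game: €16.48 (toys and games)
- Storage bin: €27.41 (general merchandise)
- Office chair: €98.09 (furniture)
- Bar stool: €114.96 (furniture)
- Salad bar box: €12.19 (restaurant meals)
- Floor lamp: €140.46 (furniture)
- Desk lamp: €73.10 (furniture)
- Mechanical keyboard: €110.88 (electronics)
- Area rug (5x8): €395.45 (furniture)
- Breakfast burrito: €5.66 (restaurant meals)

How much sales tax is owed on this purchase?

Board game €16.48: toys and games → 3.75% → €0.62
Storage bin €27.41: general merchandise → 7.5% → €2.06
Office chair €98.09: furniture, under €100.00 → 0% → €0.00
Bar stool €114.96: furniture, €100.00 or more → 6% → €6.90
Salad bar box €12.19: restaurant meals → 10% → €1.22
Floor lamp €140.46: furniture, €100.00 or more → 6% → €8.43
Desk lamp €73.10: furniture, under €100.00 → 0% → €0.00
Mechanical keyboard €110.88: electronics → 6% → €6.65
Area rug (5x8) €395.45: furniture, €100.00 or more → 6% → €23.73
Breakfast burrito €5.66: restaurant meals → 10% → €0.57
Total tax = €0.62 + €2.06 + €6.90 + €1.22 + €8.43 + €6.65 + €23.73 + €0.57 = €50.18

€50.18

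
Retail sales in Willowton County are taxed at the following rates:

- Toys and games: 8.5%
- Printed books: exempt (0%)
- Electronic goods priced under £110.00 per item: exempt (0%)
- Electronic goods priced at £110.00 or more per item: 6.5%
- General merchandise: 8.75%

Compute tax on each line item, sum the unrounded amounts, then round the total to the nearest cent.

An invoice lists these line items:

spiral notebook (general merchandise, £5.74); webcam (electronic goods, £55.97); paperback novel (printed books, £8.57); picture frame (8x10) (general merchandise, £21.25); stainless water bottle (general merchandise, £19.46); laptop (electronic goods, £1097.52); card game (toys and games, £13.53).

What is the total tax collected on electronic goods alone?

£71.34

Webcam £55.97: electronic goods, under £110.00 → 0% → £0.00
Laptop £1097.52: electronic goods, £110.00 or more → 6.5% → £71.3388
Tax on electronic goods: unrounded sum = £71.3388 → £71.34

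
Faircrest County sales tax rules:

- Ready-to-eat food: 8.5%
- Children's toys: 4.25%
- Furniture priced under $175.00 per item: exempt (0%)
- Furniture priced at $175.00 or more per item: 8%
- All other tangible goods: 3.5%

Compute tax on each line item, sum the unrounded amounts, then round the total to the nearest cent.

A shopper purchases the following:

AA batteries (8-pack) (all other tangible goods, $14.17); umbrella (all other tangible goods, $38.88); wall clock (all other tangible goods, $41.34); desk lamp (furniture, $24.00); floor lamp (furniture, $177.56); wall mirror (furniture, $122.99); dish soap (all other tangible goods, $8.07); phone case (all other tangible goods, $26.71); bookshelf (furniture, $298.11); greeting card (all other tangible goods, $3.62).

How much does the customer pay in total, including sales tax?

$798.15

AA batteries (8-pack) $14.17: all other tangible goods → 3.5% → $0.49595
Umbrella $38.88: all other tangible goods → 3.5% → $1.3608
Wall clock $41.34: all other tangible goods → 3.5% → $1.4469
Desk lamp $24.00: furniture, under $175.00 → 0% → $0.00
Floor lamp $177.56: furniture, $175.00 or more → 8% → $14.2048
Wall mirror $122.99: furniture, under $175.00 → 0% → $0.00
Dish soap $8.07: all other tangible goods → 3.5% → $0.28245
Phone case $26.71: all other tangible goods → 3.5% → $0.93485
Bookshelf $298.11: furniture, $175.00 or more → 8% → $23.8488
Greeting card $3.62: all other tangible goods → 3.5% → $0.1267
Subtotal = $755.45; unrounded tax = $42.70125 → $42.70; total due = $798.15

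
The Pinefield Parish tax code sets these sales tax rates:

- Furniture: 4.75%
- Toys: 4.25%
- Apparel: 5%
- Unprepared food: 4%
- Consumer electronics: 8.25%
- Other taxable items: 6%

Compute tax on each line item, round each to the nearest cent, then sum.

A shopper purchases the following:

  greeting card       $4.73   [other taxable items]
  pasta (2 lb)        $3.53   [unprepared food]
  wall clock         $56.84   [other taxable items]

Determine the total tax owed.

Greeting card $4.73: other taxable items → 6% → $0.28
Pasta (2 lb) $3.53: unprepared food → 4% → $0.14
Wall clock $56.84: other taxable items → 6% → $3.41
Total tax = $0.28 + $0.14 + $3.41 = $3.83

$3.83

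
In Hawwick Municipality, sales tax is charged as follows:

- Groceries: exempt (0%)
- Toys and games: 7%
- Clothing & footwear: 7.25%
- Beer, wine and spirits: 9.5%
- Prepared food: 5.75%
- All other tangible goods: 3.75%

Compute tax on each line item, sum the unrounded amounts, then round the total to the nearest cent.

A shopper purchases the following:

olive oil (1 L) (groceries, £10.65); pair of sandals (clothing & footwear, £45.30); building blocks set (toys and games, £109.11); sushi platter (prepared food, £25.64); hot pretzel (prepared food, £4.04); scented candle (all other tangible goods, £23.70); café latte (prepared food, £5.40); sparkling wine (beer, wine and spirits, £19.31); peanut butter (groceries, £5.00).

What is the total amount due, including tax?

£263.81

Olive oil (1 L) £10.65: groceries → 0% → £0.00
Pair of sandals £45.30: clothing & footwear → 7.25% → £3.28425
Building blocks set £109.11: toys and games → 7% → £7.6377
Sushi platter £25.64: prepared food → 5.75% → £1.4743
Hot pretzel £4.04: prepared food → 5.75% → £0.2323
Scented candle £23.70: all other tangible goods → 3.75% → £0.88875
Café latte £5.40: prepared food → 5.75% → £0.3105
Sparkling wine £19.31: beer, wine and spirits → 9.5% → £1.83445
Peanut butter £5.00: groceries → 0% → £0.00
Subtotal = £248.15; unrounded tax = £15.66225 → £15.66; total due = £263.81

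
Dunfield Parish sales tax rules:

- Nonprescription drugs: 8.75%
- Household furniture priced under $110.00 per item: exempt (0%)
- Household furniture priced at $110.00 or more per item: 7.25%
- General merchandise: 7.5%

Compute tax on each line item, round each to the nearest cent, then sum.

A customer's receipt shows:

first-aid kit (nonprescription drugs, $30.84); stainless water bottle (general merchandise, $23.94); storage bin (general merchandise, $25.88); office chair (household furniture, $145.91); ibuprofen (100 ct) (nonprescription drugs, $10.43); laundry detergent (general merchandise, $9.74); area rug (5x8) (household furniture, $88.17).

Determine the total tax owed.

First-aid kit $30.84: nonprescription drugs → 8.75% → $2.70
Stainless water bottle $23.94: general merchandise → 7.5% → $1.80
Storage bin $25.88: general merchandise → 7.5% → $1.94
Office chair $145.91: household furniture, $110.00 or more → 7.25% → $10.58
Ibuprofen (100 ct) $10.43: nonprescription drugs → 8.75% → $0.91
Laundry detergent $9.74: general merchandise → 7.5% → $0.73
Area rug (5x8) $88.17: household furniture, under $110.00 → 0% → $0.00
Total tax = $2.70 + $1.80 + $1.94 + $10.58 + $0.91 + $0.73 = $18.66

$18.66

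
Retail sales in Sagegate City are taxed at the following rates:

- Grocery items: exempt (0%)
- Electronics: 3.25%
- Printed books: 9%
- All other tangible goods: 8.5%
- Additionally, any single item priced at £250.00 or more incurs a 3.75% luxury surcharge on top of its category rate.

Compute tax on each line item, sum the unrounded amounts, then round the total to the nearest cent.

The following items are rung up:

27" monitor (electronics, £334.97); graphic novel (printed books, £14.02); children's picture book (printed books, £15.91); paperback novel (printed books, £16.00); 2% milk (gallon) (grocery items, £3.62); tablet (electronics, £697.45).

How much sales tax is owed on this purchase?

27" monitor £334.97: electronics → 3.25% + 3.75% surcharge = 7% → £23.4479
Graphic novel £14.02: printed books → 9% → £1.2618
Children's picture book £15.91: printed books → 9% → £1.4319
Paperback novel £16.00: printed books → 9% → £1.44
2% milk (gallon) £3.62: grocery items → 0% → £0.00
Tablet £697.45: electronics → 3.25% + 3.75% surcharge = 7% → £48.8215
Unrounded tax sum = £76.4031 → £76.40

£76.40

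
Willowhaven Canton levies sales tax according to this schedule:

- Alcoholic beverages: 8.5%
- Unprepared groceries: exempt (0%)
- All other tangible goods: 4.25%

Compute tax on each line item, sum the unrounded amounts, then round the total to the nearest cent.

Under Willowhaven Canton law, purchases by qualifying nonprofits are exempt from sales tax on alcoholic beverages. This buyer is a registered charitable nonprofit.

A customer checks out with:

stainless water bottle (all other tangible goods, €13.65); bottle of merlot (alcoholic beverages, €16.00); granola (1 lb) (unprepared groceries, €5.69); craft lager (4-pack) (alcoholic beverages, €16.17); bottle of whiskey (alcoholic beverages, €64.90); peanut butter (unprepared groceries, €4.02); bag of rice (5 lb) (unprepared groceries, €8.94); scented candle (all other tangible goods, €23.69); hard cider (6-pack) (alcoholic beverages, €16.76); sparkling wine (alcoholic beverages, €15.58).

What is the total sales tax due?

Stainless water bottle €13.65: all other tangible goods → 4.25% → €0.580125
Bottle of merlot €16.00: alcoholic beverages, buyer-exempt → 0% → €0.00
Granola (1 lb) €5.69: unprepared groceries → 0% → €0.00
Craft lager (4-pack) €16.17: alcoholic beverages, buyer-exempt → 0% → €0.00
Bottle of whiskey €64.90: alcoholic beverages, buyer-exempt → 0% → €0.00
Peanut butter €4.02: unprepared groceries → 0% → €0.00
Bag of rice (5 lb) €8.94: unprepared groceries → 0% → €0.00
Scented candle €23.69: all other tangible goods → 4.25% → €1.006825
Hard cider (6-pack) €16.76: alcoholic beverages, buyer-exempt → 0% → €0.00
Sparkling wine €15.58: alcoholic beverages, buyer-exempt → 0% → €0.00
Unrounded tax sum = €1.58695 → €1.59

€1.59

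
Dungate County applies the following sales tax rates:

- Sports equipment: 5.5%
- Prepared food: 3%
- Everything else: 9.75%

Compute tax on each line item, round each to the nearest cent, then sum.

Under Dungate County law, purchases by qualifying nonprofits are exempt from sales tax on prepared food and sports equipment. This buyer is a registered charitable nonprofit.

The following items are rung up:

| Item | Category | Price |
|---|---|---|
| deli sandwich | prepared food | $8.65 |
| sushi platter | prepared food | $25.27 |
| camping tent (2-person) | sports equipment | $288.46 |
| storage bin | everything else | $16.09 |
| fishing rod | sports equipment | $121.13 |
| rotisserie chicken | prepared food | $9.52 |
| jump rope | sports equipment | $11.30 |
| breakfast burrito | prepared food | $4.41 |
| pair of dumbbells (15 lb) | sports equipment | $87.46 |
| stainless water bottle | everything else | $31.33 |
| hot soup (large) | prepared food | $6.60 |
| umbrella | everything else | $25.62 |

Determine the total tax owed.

$7.12

Deli sandwich $8.65: prepared food, buyer-exempt → 0% → $0.00
Sushi platter $25.27: prepared food, buyer-exempt → 0% → $0.00
Camping tent (2-person) $288.46: sports equipment, buyer-exempt → 0% → $0.00
Storage bin $16.09: everything else → 9.75% → $1.57
Fishing rod $121.13: sports equipment, buyer-exempt → 0% → $0.00
Rotisserie chicken $9.52: prepared food, buyer-exempt → 0% → $0.00
Jump rope $11.30: sports equipment, buyer-exempt → 0% → $0.00
Breakfast burrito $4.41: prepared food, buyer-exempt → 0% → $0.00
Pair of dumbbells (15 lb) $87.46: sports equipment, buyer-exempt → 0% → $0.00
Stainless water bottle $31.33: everything else → 9.75% → $3.05
Hot soup (large) $6.60: prepared food, buyer-exempt → 0% → $0.00
Umbrella $25.62: everything else → 9.75% → $2.50
Total tax = $1.57 + $3.05 + $2.50 = $7.12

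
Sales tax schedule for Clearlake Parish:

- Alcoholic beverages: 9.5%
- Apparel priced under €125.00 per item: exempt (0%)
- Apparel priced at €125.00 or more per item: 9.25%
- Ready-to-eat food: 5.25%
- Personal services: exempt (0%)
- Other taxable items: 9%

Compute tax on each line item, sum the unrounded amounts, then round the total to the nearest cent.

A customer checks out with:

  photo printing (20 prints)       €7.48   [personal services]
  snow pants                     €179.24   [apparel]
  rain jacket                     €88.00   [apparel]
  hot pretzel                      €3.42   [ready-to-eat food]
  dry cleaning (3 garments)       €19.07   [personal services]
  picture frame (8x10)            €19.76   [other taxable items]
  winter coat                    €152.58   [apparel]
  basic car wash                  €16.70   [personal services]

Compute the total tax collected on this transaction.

Photo printing (20 prints) €7.48: personal services → 0% → €0.00
Snow pants €179.24: apparel, €125.00 or more → 9.25% → €16.5797
Rain jacket €88.00: apparel, under €125.00 → 0% → €0.00
Hot pretzel €3.42: ready-to-eat food → 5.25% → €0.17955
Dry cleaning (3 garments) €19.07: personal services → 0% → €0.00
Picture frame (8x10) €19.76: other taxable items → 9% → €1.7784
Winter coat €152.58: apparel, €125.00 or more → 9.25% → €14.11365
Basic car wash €16.70: personal services → 0% → €0.00
Unrounded tax sum = €32.6513 → €32.65

€32.65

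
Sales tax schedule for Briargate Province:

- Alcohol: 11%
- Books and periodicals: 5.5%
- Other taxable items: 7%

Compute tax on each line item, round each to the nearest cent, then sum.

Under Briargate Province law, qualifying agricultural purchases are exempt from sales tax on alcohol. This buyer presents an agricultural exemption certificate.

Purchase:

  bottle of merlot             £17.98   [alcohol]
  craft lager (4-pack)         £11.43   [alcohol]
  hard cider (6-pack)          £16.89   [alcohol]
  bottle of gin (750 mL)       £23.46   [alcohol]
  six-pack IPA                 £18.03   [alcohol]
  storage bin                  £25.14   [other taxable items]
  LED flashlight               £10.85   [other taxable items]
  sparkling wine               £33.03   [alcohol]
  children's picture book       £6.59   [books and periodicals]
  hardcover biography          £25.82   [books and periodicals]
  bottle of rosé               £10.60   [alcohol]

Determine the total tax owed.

£4.30

Bottle of merlot £17.98: alcohol, buyer-exempt → 0% → £0.00
Craft lager (4-pack) £11.43: alcohol, buyer-exempt → 0% → £0.00
Hard cider (6-pack) £16.89: alcohol, buyer-exempt → 0% → £0.00
Bottle of gin (750 mL) £23.46: alcohol, buyer-exempt → 0% → £0.00
Six-pack IPA £18.03: alcohol, buyer-exempt → 0% → £0.00
Storage bin £25.14: other taxable items → 7% → £1.76
LED flashlight £10.85: other taxable items → 7% → £0.76
Sparkling wine £33.03: alcohol, buyer-exempt → 0% → £0.00
Children's picture book £6.59: books and periodicals → 5.5% → £0.36
Hardcover biography £25.82: books and periodicals → 5.5% → £1.42
Bottle of rosé £10.60: alcohol, buyer-exempt → 0% → £0.00
Total tax = £1.76 + £0.76 + £0.36 + £1.42 = £4.30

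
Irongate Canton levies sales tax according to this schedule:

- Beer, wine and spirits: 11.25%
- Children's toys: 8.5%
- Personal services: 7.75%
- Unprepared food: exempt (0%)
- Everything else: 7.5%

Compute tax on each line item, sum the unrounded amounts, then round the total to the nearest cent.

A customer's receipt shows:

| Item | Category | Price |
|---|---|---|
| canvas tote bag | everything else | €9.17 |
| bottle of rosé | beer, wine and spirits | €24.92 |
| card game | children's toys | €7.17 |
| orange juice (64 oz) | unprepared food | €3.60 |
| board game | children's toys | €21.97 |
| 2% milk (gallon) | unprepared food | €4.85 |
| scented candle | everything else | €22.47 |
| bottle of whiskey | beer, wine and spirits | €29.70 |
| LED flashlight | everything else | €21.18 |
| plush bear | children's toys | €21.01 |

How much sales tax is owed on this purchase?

€14.37

Canvas tote bag €9.17: everything else → 7.5% → €0.68775
Bottle of rosé €24.92: beer, wine and spirits → 11.25% → €2.8035
Card game €7.17: children's toys → 8.5% → €0.60945
Orange juice (64 oz) €3.60: unprepared food → 0% → €0.00
Board game €21.97: children's toys → 8.5% → €1.86745
2% milk (gallon) €4.85: unprepared food → 0% → €0.00
Scented candle €22.47: everything else → 7.5% → €1.68525
Bottle of whiskey €29.70: beer, wine and spirits → 11.25% → €3.34125
LED flashlight €21.18: everything else → 7.5% → €1.5885
Plush bear €21.01: children's toys → 8.5% → €1.78585
Unrounded tax sum = €14.369 → €14.37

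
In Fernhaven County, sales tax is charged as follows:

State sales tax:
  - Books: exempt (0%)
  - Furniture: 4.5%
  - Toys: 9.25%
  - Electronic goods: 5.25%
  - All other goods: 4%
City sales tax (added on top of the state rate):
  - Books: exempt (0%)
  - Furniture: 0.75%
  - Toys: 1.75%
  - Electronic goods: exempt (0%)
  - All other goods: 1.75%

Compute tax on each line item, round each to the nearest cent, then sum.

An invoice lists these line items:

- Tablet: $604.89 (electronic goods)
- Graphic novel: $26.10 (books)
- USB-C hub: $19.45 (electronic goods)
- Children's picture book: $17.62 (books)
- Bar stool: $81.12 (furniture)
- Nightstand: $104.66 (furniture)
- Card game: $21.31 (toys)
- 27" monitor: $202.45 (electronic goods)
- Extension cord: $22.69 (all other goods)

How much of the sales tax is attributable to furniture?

Bar stool $81.12: furniture → 4.5% + 0.75% city = 5.25% → $4.26
Nightstand $104.66: furniture → 4.5% + 0.75% city = 5.25% → $5.49
Tax on furniture = $4.26 + $5.49 = $9.75

$9.75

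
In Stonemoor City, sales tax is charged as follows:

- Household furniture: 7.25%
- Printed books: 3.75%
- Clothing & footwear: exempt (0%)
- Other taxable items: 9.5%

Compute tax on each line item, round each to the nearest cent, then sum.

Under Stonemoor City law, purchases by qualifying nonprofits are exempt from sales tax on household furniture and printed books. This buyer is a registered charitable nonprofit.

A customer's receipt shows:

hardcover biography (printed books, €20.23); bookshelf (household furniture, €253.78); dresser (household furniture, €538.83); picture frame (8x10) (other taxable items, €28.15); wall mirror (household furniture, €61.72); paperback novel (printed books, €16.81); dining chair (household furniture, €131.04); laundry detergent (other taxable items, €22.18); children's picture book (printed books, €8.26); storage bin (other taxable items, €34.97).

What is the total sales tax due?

€8.10

Hardcover biography €20.23: printed books, buyer-exempt → 0% → €0.00
Bookshelf €253.78: household furniture, buyer-exempt → 0% → €0.00
Dresser €538.83: household furniture, buyer-exempt → 0% → €0.00
Picture frame (8x10) €28.15: other taxable items → 9.5% → €2.67
Wall mirror €61.72: household furniture, buyer-exempt → 0% → €0.00
Paperback novel €16.81: printed books, buyer-exempt → 0% → €0.00
Dining chair €131.04: household furniture, buyer-exempt → 0% → €0.00
Laundry detergent €22.18: other taxable items → 9.5% → €2.11
Children's picture book €8.26: printed books, buyer-exempt → 0% → €0.00
Storage bin €34.97: other taxable items → 9.5% → €3.32
Total tax = €2.67 + €2.11 + €3.32 = €8.10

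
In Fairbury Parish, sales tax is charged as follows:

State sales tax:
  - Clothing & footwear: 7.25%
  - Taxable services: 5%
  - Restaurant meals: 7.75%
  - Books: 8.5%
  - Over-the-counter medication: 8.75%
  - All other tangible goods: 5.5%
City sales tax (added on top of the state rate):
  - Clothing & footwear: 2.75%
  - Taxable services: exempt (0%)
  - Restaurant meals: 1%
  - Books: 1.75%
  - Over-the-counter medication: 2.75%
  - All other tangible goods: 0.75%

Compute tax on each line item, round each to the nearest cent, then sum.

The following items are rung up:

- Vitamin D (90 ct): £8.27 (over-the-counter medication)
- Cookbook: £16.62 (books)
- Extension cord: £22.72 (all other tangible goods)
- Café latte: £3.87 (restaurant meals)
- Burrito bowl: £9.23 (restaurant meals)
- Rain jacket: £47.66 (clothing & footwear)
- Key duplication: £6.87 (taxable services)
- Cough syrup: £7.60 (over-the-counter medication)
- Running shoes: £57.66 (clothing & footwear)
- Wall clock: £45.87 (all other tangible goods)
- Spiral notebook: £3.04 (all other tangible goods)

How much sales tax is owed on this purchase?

Vitamin D (90 ct) £8.27: over-the-counter medication → 8.75% + 2.75% city = 11.5% → £0.95
Cookbook £16.62: books → 8.5% + 1.75% city = 10.25% → £1.70
Extension cord £22.72: all other tangible goods → 5.5% + 0.75% city = 6.25% → £1.42
Café latte £3.87: restaurant meals → 7.75% + 1% city = 8.75% → £0.34
Burrito bowl £9.23: restaurant meals → 7.75% + 1% city = 8.75% → £0.81
Rain jacket £47.66: clothing & footwear → 7.25% + 2.75% city = 10% → £4.77
Key duplication £6.87: taxable services → 5% + 0% city = 5% → £0.34
Cough syrup £7.60: over-the-counter medication → 8.75% + 2.75% city = 11.5% → £0.87
Running shoes £57.66: clothing & footwear → 7.25% + 2.75% city = 10% → £5.77
Wall clock £45.87: all other tangible goods → 5.5% + 0.75% city = 6.25% → £2.87
Spiral notebook £3.04: all other tangible goods → 5.5% + 0.75% city = 6.25% → £0.19
Total tax = £0.95 + £1.70 + £1.42 + £0.34 + £0.81 + £4.77 + £0.34 + £0.87 + £5.77 + £2.87 + £0.19 = £20.03

£20.03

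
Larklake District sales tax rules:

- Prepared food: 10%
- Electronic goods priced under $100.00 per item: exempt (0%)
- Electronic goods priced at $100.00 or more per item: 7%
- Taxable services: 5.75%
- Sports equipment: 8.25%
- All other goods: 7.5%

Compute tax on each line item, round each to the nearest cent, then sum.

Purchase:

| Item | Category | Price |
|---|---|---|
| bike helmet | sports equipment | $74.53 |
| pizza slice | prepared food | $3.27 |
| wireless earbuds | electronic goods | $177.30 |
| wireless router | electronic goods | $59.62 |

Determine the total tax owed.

Bike helmet $74.53: sports equipment → 8.25% → $6.15
Pizza slice $3.27: prepared food → 10% → $0.33
Wireless earbuds $177.30: electronic goods, $100.00 or more → 7% → $12.41
Wireless router $59.62: electronic goods, under $100.00 → 0% → $0.00
Total tax = $6.15 + $0.33 + $12.41 = $18.89

$18.89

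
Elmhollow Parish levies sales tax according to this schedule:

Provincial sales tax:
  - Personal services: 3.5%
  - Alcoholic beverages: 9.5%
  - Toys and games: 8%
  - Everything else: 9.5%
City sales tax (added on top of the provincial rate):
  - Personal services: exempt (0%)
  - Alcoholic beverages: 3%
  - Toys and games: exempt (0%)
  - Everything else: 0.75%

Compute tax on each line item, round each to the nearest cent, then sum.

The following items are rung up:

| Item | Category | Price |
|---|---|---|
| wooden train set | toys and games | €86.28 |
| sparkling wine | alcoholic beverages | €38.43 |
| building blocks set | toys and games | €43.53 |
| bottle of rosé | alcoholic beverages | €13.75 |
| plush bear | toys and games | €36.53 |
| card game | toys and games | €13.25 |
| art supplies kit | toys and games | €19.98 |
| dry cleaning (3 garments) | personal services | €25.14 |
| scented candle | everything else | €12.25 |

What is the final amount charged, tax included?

€313.76

Wooden train set €86.28: toys and games → 8% + 0% city = 8% → €6.90
Sparkling wine €38.43: alcoholic beverages → 9.5% + 3% city = 12.5% → €4.80
Building blocks set €43.53: toys and games → 8% + 0% city = 8% → €3.48
Bottle of rosé €13.75: alcoholic beverages → 9.5% + 3% city = 12.5% → €1.72
Plush bear €36.53: toys and games → 8% + 0% city = 8% → €2.92
Card game €13.25: toys and games → 8% + 0% city = 8% → €1.06
Art supplies kit €19.98: toys and games → 8% + 0% city = 8% → €1.60
Dry cleaning (3 garments) €25.14: personal services → 3.5% + 0% city = 3.5% → €0.88
Scented candle €12.25: everything else → 9.5% + 0.75% city = 10.25% → €1.26
Subtotal = €289.14; tax = €24.62; total due = €313.76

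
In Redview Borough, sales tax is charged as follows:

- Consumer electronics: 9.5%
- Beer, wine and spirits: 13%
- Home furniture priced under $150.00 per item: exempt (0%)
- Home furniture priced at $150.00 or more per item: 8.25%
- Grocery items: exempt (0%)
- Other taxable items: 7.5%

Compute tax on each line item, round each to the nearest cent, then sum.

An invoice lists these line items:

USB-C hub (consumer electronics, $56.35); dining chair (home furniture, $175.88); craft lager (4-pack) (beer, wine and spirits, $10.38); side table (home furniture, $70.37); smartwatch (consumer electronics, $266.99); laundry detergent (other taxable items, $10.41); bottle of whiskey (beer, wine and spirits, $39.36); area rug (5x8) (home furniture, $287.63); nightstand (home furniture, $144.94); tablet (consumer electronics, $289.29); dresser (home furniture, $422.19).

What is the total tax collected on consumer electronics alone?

USB-C hub $56.35: consumer electronics → 9.5% → $5.35
Smartwatch $266.99: consumer electronics → 9.5% → $25.36
Tablet $289.29: consumer electronics → 9.5% → $27.48
Tax on consumer electronics = $5.35 + $25.36 + $27.48 = $58.19

$58.19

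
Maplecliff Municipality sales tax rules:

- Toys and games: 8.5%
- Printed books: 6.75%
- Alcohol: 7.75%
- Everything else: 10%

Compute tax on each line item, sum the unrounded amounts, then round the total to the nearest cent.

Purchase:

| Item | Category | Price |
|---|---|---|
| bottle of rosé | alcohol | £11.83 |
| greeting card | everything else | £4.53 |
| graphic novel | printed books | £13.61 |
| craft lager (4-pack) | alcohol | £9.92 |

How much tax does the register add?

£3.06

Bottle of rosé £11.83: alcohol → 7.75% → £0.916825
Greeting card £4.53: everything else → 10% → £0.453
Graphic novel £13.61: printed books → 6.75% → £0.918675
Craft lager (4-pack) £9.92: alcohol → 7.75% → £0.7688
Unrounded tax sum = £3.0573 → £3.06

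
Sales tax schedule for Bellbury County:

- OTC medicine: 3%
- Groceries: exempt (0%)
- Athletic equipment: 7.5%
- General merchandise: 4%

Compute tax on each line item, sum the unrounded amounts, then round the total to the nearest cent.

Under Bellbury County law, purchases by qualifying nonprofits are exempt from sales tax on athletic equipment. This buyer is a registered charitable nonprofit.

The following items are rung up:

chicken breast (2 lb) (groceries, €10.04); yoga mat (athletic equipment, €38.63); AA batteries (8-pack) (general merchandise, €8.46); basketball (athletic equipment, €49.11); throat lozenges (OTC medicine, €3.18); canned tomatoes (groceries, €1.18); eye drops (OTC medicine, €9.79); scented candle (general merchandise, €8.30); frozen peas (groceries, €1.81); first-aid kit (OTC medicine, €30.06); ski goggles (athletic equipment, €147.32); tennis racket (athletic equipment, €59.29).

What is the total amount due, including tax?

€369.13

Chicken breast (2 lb) €10.04: groceries → 0% → €0.00
Yoga mat €38.63: athletic equipment, buyer-exempt → 0% → €0.00
AA batteries (8-pack) €8.46: general merchandise → 4% → €0.3384
Basketball €49.11: athletic equipment, buyer-exempt → 0% → €0.00
Throat lozenges €3.18: OTC medicine → 3% → €0.0954
Canned tomatoes €1.18: groceries → 0% → €0.00
Eye drops €9.79: OTC medicine → 3% → €0.2937
Scented candle €8.30: general merchandise → 4% → €0.332
Frozen peas €1.81: groceries → 0% → €0.00
First-aid kit €30.06: OTC medicine → 3% → €0.9018
Ski goggles €147.32: athletic equipment, buyer-exempt → 0% → €0.00
Tennis racket €59.29: athletic equipment, buyer-exempt → 0% → €0.00
Subtotal = €367.17; unrounded tax = €1.9613 → €1.96; total due = €369.13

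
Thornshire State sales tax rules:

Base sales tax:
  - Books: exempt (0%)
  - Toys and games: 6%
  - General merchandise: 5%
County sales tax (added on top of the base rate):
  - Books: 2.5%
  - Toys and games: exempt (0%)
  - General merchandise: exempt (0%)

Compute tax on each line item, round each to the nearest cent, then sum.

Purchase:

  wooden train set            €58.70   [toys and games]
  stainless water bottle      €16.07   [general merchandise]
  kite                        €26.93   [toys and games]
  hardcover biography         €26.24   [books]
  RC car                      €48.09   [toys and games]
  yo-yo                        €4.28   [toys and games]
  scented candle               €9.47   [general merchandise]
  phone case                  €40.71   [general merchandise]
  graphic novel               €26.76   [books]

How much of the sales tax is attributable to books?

Hardcover biography €26.24: books → 0% + 2.5% county = 2.5% → €0.66
Graphic novel €26.76: books → 0% + 2.5% county = 2.5% → €0.67
Tax on books = €0.66 + €0.67 = €1.33

€1.33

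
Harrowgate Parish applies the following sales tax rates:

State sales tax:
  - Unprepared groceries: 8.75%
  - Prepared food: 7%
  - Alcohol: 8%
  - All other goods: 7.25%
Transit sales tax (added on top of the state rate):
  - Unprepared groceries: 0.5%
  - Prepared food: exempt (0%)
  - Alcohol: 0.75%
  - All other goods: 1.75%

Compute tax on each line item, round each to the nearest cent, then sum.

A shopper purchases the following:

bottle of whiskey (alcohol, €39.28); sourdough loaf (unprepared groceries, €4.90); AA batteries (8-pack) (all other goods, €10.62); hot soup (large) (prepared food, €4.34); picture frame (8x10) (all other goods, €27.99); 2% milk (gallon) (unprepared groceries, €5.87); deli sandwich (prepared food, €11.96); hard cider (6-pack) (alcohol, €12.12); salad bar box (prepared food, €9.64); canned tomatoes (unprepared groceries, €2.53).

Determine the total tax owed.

Bottle of whiskey €39.28: alcohol → 8% + 0.75% transit = 8.75% → €3.44
Sourdough loaf €4.90: unprepared groceries → 8.75% + 0.5% transit = 9.25% → €0.45
AA batteries (8-pack) €10.62: all other goods → 7.25% + 1.75% transit = 9% → €0.96
Hot soup (large) €4.34: prepared food → 7% + 0% transit = 7% → €0.30
Picture frame (8x10) €27.99: all other goods → 7.25% + 1.75% transit = 9% → €2.52
2% milk (gallon) €5.87: unprepared groceries → 8.75% + 0.5% transit = 9.25% → €0.54
Deli sandwich €11.96: prepared food → 7% + 0% transit = 7% → €0.84
Hard cider (6-pack) €12.12: alcohol → 8% + 0.75% transit = 8.75% → €1.06
Salad bar box €9.64: prepared food → 7% + 0% transit = 7% → €0.67
Canned tomatoes €2.53: unprepared groceries → 8.75% + 0.5% transit = 9.25% → €0.23
Total tax = €3.44 + €0.45 + €0.96 + €0.30 + €2.52 + €0.54 + €0.84 + €1.06 + €0.67 + €0.23 = €11.01

€11.01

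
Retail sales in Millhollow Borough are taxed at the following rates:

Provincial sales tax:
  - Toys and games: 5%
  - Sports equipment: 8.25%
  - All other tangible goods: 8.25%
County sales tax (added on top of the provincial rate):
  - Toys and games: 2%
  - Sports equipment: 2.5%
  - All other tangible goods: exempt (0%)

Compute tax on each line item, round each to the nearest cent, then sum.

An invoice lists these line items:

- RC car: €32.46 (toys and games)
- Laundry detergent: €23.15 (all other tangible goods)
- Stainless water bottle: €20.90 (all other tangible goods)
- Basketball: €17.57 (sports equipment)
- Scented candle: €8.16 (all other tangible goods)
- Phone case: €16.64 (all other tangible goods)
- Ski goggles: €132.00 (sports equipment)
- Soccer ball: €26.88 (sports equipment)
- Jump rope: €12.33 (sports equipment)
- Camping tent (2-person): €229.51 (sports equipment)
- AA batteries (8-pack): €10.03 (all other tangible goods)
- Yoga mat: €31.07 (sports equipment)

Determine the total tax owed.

RC car €32.46: toys and games → 5% + 2% county = 7% → €2.27
Laundry detergent €23.15: all other tangible goods → 8.25% + 0% county = 8.25% → €1.91
Stainless water bottle €20.90: all other tangible goods → 8.25% + 0% county = 8.25% → €1.72
Basketball €17.57: sports equipment → 8.25% + 2.5% county = 10.75% → €1.89
Scented candle €8.16: all other tangible goods → 8.25% + 0% county = 8.25% → €0.67
Phone case €16.64: all other tangible goods → 8.25% + 0% county = 8.25% → €1.37
Ski goggles €132.00: sports equipment → 8.25% + 2.5% county = 10.75% → €14.19
Soccer ball €26.88: sports equipment → 8.25% + 2.5% county = 10.75% → €2.89
Jump rope €12.33: sports equipment → 8.25% + 2.5% county = 10.75% → €1.33
Camping tent (2-person) €229.51: sports equipment → 8.25% + 2.5% county = 10.75% → €24.67
AA batteries (8-pack) €10.03: all other tangible goods → 8.25% + 0% county = 8.25% → €0.83
Yoga mat €31.07: sports equipment → 8.25% + 2.5% county = 10.75% → €3.34
Total tax = €2.27 + €1.91 + €1.72 + €1.89 + €0.67 + €1.37 + €14.19 + €2.89 + €1.33 + €24.67 + €0.83 + €3.34 = €57.08

€57.08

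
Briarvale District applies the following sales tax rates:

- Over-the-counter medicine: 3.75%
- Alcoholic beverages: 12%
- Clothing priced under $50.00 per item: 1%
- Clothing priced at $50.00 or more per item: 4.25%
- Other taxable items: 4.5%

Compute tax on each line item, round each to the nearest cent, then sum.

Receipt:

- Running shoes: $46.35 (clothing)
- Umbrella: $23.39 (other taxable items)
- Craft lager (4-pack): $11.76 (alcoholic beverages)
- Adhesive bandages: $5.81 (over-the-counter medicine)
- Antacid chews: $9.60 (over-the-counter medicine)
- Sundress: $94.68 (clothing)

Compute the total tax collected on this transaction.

$7.52

Running shoes $46.35: clothing, under $50.00 → 1% → $0.46
Umbrella $23.39: other taxable items → 4.5% → $1.05
Craft lager (4-pack) $11.76: alcoholic beverages → 12% → $1.41
Adhesive bandages $5.81: over-the-counter medicine → 3.75% → $0.22
Antacid chews $9.60: over-the-counter medicine → 3.75% → $0.36
Sundress $94.68: clothing, $50.00 or more → 4.25% → $4.02
Total tax = $0.46 + $1.05 + $1.41 + $0.22 + $0.36 + $4.02 = $7.52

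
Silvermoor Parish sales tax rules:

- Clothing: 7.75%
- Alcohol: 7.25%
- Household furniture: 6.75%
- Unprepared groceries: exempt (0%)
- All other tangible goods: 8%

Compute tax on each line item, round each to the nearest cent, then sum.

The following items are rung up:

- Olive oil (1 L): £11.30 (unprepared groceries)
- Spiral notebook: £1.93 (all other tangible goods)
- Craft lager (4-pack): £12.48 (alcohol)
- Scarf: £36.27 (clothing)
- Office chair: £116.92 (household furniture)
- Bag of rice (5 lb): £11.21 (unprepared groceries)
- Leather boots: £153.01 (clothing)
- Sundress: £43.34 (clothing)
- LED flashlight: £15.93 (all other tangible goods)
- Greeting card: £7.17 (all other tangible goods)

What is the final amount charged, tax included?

Olive oil (1 L) £11.30: unprepared groceries → 0% → £0.00
Spiral notebook £1.93: all other tangible goods → 8% → £0.15
Craft lager (4-pack) £12.48: alcohol → 7.25% → £0.90
Scarf £36.27: clothing → 7.75% → £2.81
Office chair £116.92: household furniture → 6.75% → £7.89
Bag of rice (5 lb) £11.21: unprepared groceries → 0% → £0.00
Leather boots £153.01: clothing → 7.75% → £11.86
Sundress £43.34: clothing → 7.75% → £3.36
LED flashlight £15.93: all other tangible goods → 8% → £1.27
Greeting card £7.17: all other tangible goods → 8% → £0.57
Subtotal = £409.56; tax = £28.81; total due = £438.37

£438.37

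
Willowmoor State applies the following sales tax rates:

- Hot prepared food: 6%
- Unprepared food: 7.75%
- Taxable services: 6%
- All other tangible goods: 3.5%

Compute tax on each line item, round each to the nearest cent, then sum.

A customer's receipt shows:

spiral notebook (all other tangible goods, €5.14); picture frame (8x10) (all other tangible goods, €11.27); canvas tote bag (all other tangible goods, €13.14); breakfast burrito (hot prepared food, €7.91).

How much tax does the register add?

€1.50

Spiral notebook €5.14: all other tangible goods → 3.5% → €0.18
Picture frame (8x10) €11.27: all other tangible goods → 3.5% → €0.39
Canvas tote bag €13.14: all other tangible goods → 3.5% → €0.46
Breakfast burrito €7.91: hot prepared food → 6% → €0.47
Total tax = €0.18 + €0.39 + €0.46 + €0.47 = €1.50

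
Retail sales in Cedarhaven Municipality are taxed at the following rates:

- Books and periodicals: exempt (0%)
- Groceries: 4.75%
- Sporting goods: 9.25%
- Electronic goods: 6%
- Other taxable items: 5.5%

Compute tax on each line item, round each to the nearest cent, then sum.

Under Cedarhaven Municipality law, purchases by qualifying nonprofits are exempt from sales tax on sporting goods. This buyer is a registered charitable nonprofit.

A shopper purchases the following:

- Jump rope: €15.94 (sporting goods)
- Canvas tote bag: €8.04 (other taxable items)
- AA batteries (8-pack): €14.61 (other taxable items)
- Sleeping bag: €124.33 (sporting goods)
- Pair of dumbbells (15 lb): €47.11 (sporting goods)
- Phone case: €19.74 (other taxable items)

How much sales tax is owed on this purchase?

Jump rope €15.94: sporting goods, buyer-exempt → 0% → €0.00
Canvas tote bag €8.04: other taxable items → 5.5% → €0.44
AA batteries (8-pack) €14.61: other taxable items → 5.5% → €0.80
Sleeping bag €124.33: sporting goods, buyer-exempt → 0% → €0.00
Pair of dumbbells (15 lb) €47.11: sporting goods, buyer-exempt → 0% → €0.00
Phone case €19.74: other taxable items → 5.5% → €1.09
Total tax = €0.44 + €0.80 + €1.09 = €2.33

€2.33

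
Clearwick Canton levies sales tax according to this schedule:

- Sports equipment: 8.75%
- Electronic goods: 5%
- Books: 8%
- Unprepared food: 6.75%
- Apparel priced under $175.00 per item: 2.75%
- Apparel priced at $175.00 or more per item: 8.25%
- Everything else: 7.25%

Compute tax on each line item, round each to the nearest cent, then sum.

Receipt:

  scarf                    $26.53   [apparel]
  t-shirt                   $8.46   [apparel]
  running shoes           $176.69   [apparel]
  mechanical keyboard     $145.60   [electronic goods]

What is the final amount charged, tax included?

$380.10

Scarf $26.53: apparel, under $175.00 → 2.75% → $0.73
T-shirt $8.46: apparel, under $175.00 → 2.75% → $0.23
Running shoes $176.69: apparel, $175.00 or more → 8.25% → $14.58
Mechanical keyboard $145.60: electronic goods → 5% → $7.28
Subtotal = $357.28; tax = $22.82; total due = $380.10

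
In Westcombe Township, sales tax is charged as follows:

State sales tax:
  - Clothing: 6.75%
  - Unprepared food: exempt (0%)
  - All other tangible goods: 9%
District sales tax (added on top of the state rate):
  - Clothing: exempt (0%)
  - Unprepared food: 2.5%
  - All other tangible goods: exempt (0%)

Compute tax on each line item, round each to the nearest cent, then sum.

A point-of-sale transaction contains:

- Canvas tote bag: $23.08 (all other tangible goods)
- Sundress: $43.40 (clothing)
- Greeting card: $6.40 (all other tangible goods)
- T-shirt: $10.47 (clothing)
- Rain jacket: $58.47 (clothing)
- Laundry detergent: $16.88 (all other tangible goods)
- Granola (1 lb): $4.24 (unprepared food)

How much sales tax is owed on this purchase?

Canvas tote bag $23.08: all other tangible goods → 9% + 0% district = 9% → $2.08
Sundress $43.40: clothing → 6.75% + 0% district = 6.75% → $2.93
Greeting card $6.40: all other tangible goods → 9% + 0% district = 9% → $0.58
T-shirt $10.47: clothing → 6.75% + 0% district = 6.75% → $0.71
Rain jacket $58.47: clothing → 6.75% + 0% district = 6.75% → $3.95
Laundry detergent $16.88: all other tangible goods → 9% + 0% district = 9% → $1.52
Granola (1 lb) $4.24: unprepared food → 0% + 2.5% district = 2.5% → $0.11
Total tax = $2.08 + $2.93 + $0.58 + $0.71 + $3.95 + $1.52 + $0.11 = $11.88

$11.88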